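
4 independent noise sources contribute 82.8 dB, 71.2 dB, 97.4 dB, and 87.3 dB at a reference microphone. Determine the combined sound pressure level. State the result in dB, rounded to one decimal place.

For uncorrelated sources the intensities add, so convert each level to linear form, sum, and take 10·log₁₀ of the total.
Σ 10^(L/10) = 10^(82.8/10) + 10^(71.2/10) + 10^(97.4/10) + 10^(87.3/10) = 6.236e+09.
L_total = 10·log₁₀(6.236e+09) = 97.95 dB.

97.9 dB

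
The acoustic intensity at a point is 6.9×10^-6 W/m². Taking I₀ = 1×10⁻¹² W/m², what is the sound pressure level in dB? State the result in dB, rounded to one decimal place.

68.4 dB

Dividing by I₀ shifts the exponent by 12: I/I₀ = 6.9×10^6.
L = 10·(0.8388 + 6) = 68.39 dB.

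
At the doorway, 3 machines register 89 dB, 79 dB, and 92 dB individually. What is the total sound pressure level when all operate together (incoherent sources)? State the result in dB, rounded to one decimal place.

For uncorrelated sources the intensities add, so convert each level to linear form, sum, and take 10·log₁₀ of the total.
Σ 10^(L/10) = 10^(89/10) + 10^(79/10) + 10^(92/10) = 2.459e+09.
L_total = 10·log₁₀(2.459e+09) = 93.91 dB.

93.9 dB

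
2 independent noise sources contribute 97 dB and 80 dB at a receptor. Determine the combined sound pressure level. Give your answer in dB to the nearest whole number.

For uncorrelated sources the intensities add, so convert each level to linear form, sum, and take 10·log₁₀ of the total.
Σ 10^(L/10) = 10^(97/10) + 10^(80/10) = 5.112e+09.
L_total = 10·log₁₀(5.112e+09) = 97.09 dB.

97 dB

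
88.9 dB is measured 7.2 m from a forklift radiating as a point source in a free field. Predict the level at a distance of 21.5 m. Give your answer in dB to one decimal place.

79.4 dB

For a point source, L₂ = L₁ − 20·log₁₀(r₂/r₁).
L₂ = 88.9 − 20·log₁₀(21.5/7.2) = 88.9 − 9.502 = 79.40 dB.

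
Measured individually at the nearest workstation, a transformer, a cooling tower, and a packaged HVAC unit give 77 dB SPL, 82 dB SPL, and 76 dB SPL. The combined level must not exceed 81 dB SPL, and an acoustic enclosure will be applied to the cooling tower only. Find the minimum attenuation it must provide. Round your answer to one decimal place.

6.4 dB

Fixed contribution from the other sources: Σ 10^(L/10) = 10^(77/10) + 10^(76/10) = 8.993e+07 (79.54 dB SPL).
The limit corresponds to 10^(81/10) = 1.259e+08; subtracting the fixed part leaves 3.596e+07 for the cooling tower, i.e. 75.56 dB SPL.
Required insertion loss = 82 − 75.56 = 6.44 dB.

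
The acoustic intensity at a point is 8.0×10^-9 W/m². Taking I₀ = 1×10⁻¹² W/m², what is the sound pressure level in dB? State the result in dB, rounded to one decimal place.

L = 10·log₁₀(I/I₀) = 10·log₁₀(8.0×10^-9/10⁻¹²) = 10·log₁₀(8.0×10^3).
L = 10·(0.9031 + 3) = 39.03 dB.

39.0 dB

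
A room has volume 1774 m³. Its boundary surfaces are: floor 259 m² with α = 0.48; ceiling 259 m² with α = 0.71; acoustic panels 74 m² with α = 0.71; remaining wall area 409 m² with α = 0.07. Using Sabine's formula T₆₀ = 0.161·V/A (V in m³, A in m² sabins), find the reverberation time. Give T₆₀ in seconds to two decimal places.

Total absorption A = 259·0.48 + 259·0.71 + 74·0.71 + 409·0.07 = 389.38 m² sabins.
T₆₀ = 0.161 × 1774 / 389.38 = 0.734 s.

0.73 s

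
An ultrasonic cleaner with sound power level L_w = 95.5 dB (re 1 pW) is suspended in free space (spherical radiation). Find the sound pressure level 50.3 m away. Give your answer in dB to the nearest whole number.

50 dB

L_p = L_w − 10·log₁₀(4π·r²) with r = 50.3 m.
4π·r² = 3.179e+04 m², 10·log₁₀ of that is 45.023 dB.
L_p = 95.5 − 45.023 = 50.48 dB.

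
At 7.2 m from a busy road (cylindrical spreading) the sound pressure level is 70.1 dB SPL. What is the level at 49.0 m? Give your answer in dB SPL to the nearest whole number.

62 dB SPL

Line-source attenuation: ΔL = 10·log₁₀(r₂/r₁) = 10·log₁₀(49.0/7.2) = 8.329 dB.
L₂ = 70.1 − 10·log₁₀(49.0/7.2) = 70.1 − 8.329 = 61.77 dB SPL.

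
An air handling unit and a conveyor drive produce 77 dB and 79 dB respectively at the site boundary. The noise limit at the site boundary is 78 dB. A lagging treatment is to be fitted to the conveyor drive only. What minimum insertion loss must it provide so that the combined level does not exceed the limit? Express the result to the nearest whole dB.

8 dB

Everything except the conveyor drive sums to 10^(77/10) = 5.012e+07 in linear terms, 77.00 dB.
The limit corresponds to 10^(78/10) = 6.310e+07; subtracting the fixed part leaves 1.298e+07 for the conveyor drive, i.e. 71.13 dB.
So the conveyor drive must be reduced from 79 to 71.13 dB: IL = 7.87 dB.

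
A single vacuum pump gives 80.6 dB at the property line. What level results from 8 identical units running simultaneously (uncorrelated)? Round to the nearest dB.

90 dB

L_total = L₁ + 10·log₁₀ N for N identical incoherent sources.
L_total = 80.6 + 10·log₁₀(8) = 80.6 + 9.031 = 89.63 dB.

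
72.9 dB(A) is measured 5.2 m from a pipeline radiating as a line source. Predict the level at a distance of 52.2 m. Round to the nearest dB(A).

63 dB(A)

Cylindrical spreading from a line source gives a 10·log₁₀(r₂/r₁) drop.
L₂ = 72.9 − 10·log₁₀(52.2/5.2) = 72.9 − 10.017 = 62.88 dB(A).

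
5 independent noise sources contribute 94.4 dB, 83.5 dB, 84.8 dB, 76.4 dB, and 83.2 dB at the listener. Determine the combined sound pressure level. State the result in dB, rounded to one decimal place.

Incoherent sources combine by intensity addition: L_total = 10·log₁₀(Σ 10^(L_i/10)).
Σ 10^(L/10) = 10^(94.4/10) + 10^(83.5/10) + 10^(84.8/10) + 10^(76.4/10) + 10^(83.2/10) = 3.533e+09.
L_total = 10·log₁₀(3.533e+09) = 95.48 dB.

95.5 dB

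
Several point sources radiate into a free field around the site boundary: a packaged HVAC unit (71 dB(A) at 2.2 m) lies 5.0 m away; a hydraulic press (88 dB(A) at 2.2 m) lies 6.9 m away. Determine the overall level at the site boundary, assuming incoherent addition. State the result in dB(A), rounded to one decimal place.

78.2 dB(A)

Propagate each source to the receiver with L = L_ref − 20·log₁₀(r/r_ref), then add intensities.
packaged HVAC unit: 71 − 20·log₁₀(5.0/2.2) = 71 − 7.13 = 63.87 dB(A).
hydraulic press: 88 − 20·log₁₀(6.9/2.2) = 88 − 9.93 = 78.07 dB(A).
Σ 10^(L/10) = 6.658e+07 → L_total = 10·log₁₀(6.658e+07) = 78.23 dB(A).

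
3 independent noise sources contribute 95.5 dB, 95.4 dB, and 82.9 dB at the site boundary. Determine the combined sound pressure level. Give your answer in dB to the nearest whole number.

For uncorrelated sources the intensities add, so convert each level to linear form, sum, and take 10·log₁₀ of the total.
Σ 10^(L/10) = 10^(95.5/10) + 10^(95.4/10) + 10^(82.9/10) = 7.210e+09.
L_total = 10·log₁₀(7.210e+09) = 98.58 dB.

99 dB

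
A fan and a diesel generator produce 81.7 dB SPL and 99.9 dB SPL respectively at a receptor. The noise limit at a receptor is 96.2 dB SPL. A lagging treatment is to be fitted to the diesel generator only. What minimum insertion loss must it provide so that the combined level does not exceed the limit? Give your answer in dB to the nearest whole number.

4 dB

Fixed contribution from the other source: Σ 10^(L/10) = 10^(81.7/10) = 1.479e+08 (81.70 dB SPL).
To meet 96.2 dB SPL overall, the treated diesel generator may contribute at most 10^(96.2/10) − 1.479e+08 = 4.021e+09, i.e. 96.04 dB SPL.
Required insertion loss = 99.9 − 96.04 = 3.86 dB.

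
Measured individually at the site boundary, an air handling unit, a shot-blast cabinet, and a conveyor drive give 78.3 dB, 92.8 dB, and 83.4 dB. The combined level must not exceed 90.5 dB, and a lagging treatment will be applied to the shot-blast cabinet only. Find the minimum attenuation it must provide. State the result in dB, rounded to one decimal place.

3.6 dB

Everything except the shot-blast cabinet sums to 10^(78.3/10) + 10^(83.4/10) = 2.864e+08 in linear terms, 84.57 dB.
The limit corresponds to 10^(90.5/10) = 1.122e+09; subtracting the fixed part leaves 8.356e+08 for the shot-blast cabinet, i.e. 89.22 dB.
So the shot-blast cabinet must be reduced from 92.8 to 89.22 dB: IL = 3.58 dB.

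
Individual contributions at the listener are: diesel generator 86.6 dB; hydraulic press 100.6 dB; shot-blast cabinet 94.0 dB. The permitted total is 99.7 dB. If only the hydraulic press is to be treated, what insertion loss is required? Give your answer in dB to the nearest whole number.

Fixed contribution from the other sources: Σ 10^(L/10) = 10^(86.6/10) + 10^(94.0/10) = 2.969e+09 (94.73 dB).
To meet 99.7 dB overall, the treated hydraulic press may contribute at most 10^(99.7/10) − 2.969e+09 = 6.364e+09, i.e. 98.04 dB.
So the hydraulic press must be reduced from 100.6 to 98.04 dB: IL = 2.56 dB.

3 dB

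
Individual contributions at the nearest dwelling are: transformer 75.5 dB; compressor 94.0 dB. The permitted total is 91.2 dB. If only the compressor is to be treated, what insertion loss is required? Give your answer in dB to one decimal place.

2.9 dB

Everything except the compressor sums to 10^(75.5/10) = 3.548e+07 in linear terms, 75.50 dB.
To meet 91.2 dB overall, the treated compressor may contribute at most 10^(91.2/10) − 3.548e+07 = 1.283e+09, i.e. 91.08 dB.
So the compressor must be reduced from 94.0 to 91.08 dB: IL = 2.92 dB.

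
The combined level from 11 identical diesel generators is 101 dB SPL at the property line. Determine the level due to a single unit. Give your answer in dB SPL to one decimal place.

Dividing the total intensity by 11 lowers the level by 10·log₁₀ 11 = 10.414 dB: L₁ = 101 − 10.414.

90.6 dB SPL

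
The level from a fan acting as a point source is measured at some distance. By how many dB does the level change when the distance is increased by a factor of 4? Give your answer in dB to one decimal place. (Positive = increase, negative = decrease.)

A point source loses 6 dB per doubling of distance; generally ΔL = −20·log₁₀(r₂/r₁).
ΔL = −20·log₁₀(4) = -12.04 dB.

-12.0 dB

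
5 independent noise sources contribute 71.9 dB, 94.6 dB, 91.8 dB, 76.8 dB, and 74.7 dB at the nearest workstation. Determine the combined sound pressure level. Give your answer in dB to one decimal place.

For uncorrelated sources the intensities add, so convert each level to linear form, sum, and take 10·log₁₀ of the total.
Σ 10^(L/10) = 10^(71.9/10) + 10^(94.6/10) + 10^(91.8/10) + 10^(76.8/10) + 10^(74.7/10) = 4.490e+09.
L_total = 10·log₁₀(4.490e+09) = 96.52 dB.

96.5 dB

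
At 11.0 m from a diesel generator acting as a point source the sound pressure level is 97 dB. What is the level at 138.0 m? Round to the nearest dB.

75 dB

Spherical spreading from a point source gives a 20·log₁₀(r₂/r₁) drop.
L₂ = 97 − 20·log₁₀(138.0/11.0) = 97 − 21.970 = 75.03 dB.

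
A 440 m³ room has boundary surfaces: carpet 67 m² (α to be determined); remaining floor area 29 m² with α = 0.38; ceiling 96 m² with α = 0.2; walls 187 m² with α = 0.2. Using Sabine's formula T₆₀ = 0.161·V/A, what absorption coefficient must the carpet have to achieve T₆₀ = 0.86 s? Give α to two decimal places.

0.22

From T₆₀ = 0.161·V/A, the target T₆₀ = 0.86 s needs A = 0.161·440/0.86 = 82.37 m².
Absorption from the other surfaces = 29·0.38 + 96·0.2 + 187·0.2 = 67.62 m², so the carpet must supply 14.75 m² over 67 m².
α = 14.75/67 = 0.220.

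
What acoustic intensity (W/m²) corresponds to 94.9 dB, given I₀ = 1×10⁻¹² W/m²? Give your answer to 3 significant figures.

0.00309 W/m²

I/I₀ = 10^(94.9/10) = 3.09e+09, so I = 3.09e+09 × 10⁻¹² W/m².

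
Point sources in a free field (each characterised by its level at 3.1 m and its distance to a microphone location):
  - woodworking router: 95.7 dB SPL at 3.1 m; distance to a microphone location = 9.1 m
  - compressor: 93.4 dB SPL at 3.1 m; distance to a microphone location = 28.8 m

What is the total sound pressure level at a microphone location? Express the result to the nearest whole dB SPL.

First find each source's level at the receiver (point-source: −20·log₁₀(r/r_ref)), then combine on an intensity basis.
woodworking router: 95.7 − 20·log₁₀(9.1/3.1) = 95.7 − 9.35 = 86.35 dB SPL.
compressor: 93.4 − 20·log₁₀(28.8/3.1) = 93.4 − 19.36 = 74.04 dB SPL.
Σ 10^(L/10) = 4.565e+08 → L_total = 10·log₁₀(4.565e+08) = 86.59 dB SPL.

87 dB SPL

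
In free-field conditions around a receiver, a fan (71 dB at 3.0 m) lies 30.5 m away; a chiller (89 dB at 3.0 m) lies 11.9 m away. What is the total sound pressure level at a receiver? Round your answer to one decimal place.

Apply inverse-square spreading to bring every level to the receiver, then sum 10^(L/10).
fan: 71 − 20·log₁₀(30.5/3.0) = 71 − 20.14 = 50.86 dB.
chiller: 89 − 20·log₁₀(11.9/3.0) = 89 − 11.97 = 77.03 dB.
Σ 10^(L/10) = 5.061e+07 → L_total = 10·log₁₀(5.061e+07) = 77.04 dB.

77.0 dB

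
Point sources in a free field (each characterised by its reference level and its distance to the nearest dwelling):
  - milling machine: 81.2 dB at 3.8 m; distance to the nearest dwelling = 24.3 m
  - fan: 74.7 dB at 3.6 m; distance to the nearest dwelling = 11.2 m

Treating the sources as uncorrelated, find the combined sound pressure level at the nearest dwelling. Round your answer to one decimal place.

68.0 dB

First find each source's level at the receiver (point-source: −20·log₁₀(r/r_ref)), then combine on an intensity basis.
milling machine: 81.2 − 20·log₁₀(24.3/3.8) = 81.2 − 16.12 = 65.08 dB.
fan: 74.7 − 20·log₁₀(11.2/3.6) = 74.7 − 9.86 = 64.84 dB.
Σ 10^(L/10) = 6.273e+06 → L_total = 10·log₁₀(6.273e+06) = 67.97 dB.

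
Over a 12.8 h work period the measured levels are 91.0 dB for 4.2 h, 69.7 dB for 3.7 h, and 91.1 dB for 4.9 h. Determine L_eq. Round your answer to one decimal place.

Weight each interval's intensity by its duration and average over T = 12.8 h:
Σ tᵢ·10^(Lᵢ/10) = 4.2·10^(91.0/10) + 3.7·10^(69.7/10) + 4.9·10^(91.1/10) = 1.163e+10.
L_eq = 10·log₁₀(1.163e+10/12.8) = 89.59 dB.

89.6 dB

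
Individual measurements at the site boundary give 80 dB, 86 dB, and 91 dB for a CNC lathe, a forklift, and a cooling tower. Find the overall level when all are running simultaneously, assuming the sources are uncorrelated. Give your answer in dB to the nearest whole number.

For uncorrelated sources the intensities add, so convert each level to linear form, sum, and take 10·log₁₀ of the total.
Σ 10^(L/10) = 10^(80/10) + 10^(86/10) + 10^(91/10) = 1.757e+09.
L_total = 10·log₁₀(1.757e+09) = 92.45 dB.

92 dB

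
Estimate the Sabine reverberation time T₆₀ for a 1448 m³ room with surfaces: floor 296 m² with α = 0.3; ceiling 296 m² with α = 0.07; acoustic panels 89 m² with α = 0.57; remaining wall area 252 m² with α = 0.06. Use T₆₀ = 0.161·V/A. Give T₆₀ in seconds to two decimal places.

A = Σ Sᵢαᵢ = 296·0.3 + 296·0.07 + 89·0.57 + 252·0.06 = 175.37 m².
T₆₀ = 0.161 × 1448 / 175.37 = 1.329 s.

1.33 s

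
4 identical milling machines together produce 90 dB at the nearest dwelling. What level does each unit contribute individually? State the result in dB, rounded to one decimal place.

84.0 dB

For N identical incoherent sources L_total = L₁ + 10·log₁₀ N, so L₁ = 90 − 10·log₁₀(4) = 90 − 6.021.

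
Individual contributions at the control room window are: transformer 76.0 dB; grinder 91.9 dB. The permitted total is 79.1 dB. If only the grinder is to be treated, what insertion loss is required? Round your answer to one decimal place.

The untreated sources together contribute 10^(76.0/10) = 3.981e+07, i.e. 76.00 dB.
To meet 79.1 dB overall, the treated grinder may contribute at most 10^(79.1/10) − 3.981e+07 = 4.147e+07, i.e. 76.18 dB.
So the grinder must be reduced from 91.9 to 76.18 dB: IL = 15.72 dB.

15.7 dB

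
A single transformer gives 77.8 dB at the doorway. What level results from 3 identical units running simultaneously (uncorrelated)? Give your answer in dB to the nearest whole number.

83 dB

With 3 equal, uncorrelated contributions the intensity is 3× that of one unit, giving a rise of 10·log₁₀ 3.
L_total = 77.8 + 10·log₁₀(3) = 77.8 + 4.771 = 82.57 dB.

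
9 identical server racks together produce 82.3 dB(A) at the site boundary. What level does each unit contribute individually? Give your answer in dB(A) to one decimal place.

9 equal contributions raise the level by 10·log₁₀ 9 = 9.542 dB, so each unit alone gives 82.3 − 9.542.

72.8 dB(A)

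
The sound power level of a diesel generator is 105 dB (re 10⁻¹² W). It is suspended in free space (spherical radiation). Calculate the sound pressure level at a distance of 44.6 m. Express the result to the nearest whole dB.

61 dB

Free-field spherical radiation: L_p = L_w − 10·log₁₀(4π·r²), r = 44.6 m.
4π·r² = 2.5e+04 m², 10·log₁₀ of that is 43.979 dB.
L_p = 105 − 43.979 = 61.02 dB.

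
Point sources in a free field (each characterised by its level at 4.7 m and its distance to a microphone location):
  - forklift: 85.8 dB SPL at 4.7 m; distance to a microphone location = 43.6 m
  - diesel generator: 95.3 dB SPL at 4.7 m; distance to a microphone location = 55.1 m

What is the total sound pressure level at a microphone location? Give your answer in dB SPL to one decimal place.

Propagate each source to the receiver with L = L_ref − 20·log₁₀(r/r_ref), then add intensities.
forklift: 85.8 − 20·log₁₀(43.6/4.7) = 85.8 − 19.35 = 66.45 dB SPL.
diesel generator: 95.3 − 20·log₁₀(55.1/4.7) = 95.3 − 21.38 = 73.92 dB SPL.
Σ 10^(L/10) = 2.907e+07 → L_total = 10·log₁₀(2.907e+07) = 74.63 dB SPL.

74.6 dB SPL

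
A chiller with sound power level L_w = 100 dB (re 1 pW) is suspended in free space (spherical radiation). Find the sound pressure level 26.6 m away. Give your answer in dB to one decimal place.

Free-field spherical radiation: L_p = L_w − 10·log₁₀(4π·r²), r = 26.6 m.
4π·r² = 8891 m², 10·log₁₀ of that is 39.490 dB.
L_p = 100 − 39.490 = 60.51 dB.

60.5 dB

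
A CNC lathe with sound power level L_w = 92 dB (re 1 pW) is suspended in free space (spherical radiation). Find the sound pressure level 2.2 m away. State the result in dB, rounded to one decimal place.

Free-field spherical radiation: L_p = L_w − 10·log₁₀(4π·r²), r = 2.2 m.
4π·r² = 60.82 m², 10·log₁₀ of that is 17.841 dB.
L_p = 92 − 17.841 = 74.16 dB.

74.2 dB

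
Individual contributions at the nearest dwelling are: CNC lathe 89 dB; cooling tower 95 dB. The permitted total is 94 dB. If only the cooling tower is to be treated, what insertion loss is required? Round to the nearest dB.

3 dB

Everything except the cooling tower sums to 10^(89/10) = 7.943e+08 in linear terms, 89.00 dB.
The limit corresponds to 10^(94/10) = 2.512e+09; subtracting the fixed part leaves 1.718e+09 for the cooling tower, i.e. 92.35 dB.
So the cooling tower must be reduced from 95 to 92.35 dB: IL = 2.65 dB.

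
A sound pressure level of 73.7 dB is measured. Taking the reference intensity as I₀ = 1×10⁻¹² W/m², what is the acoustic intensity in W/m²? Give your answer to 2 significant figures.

2.3e-05 W/m²

I/I₀ = 10^(73.7/10) = 2.344e+07, so I = 2.344e+07 × 10⁻¹² W/m².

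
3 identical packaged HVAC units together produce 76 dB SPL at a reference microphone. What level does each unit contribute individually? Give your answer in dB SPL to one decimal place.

3 equal contributions raise the level by 10·log₁₀ 3 = 4.771 dB, so each unit alone gives 76 − 4.771.

71.2 dB SPL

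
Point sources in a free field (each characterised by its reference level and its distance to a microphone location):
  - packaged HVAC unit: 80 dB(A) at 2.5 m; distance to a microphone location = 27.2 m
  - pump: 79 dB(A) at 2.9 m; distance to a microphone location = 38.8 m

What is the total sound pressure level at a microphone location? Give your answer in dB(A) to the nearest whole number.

First find each source's level at the receiver (point-source: −20·log₁₀(r/r_ref)), then combine on an intensity basis.
packaged HVAC unit: 80 − 20·log₁₀(27.2/2.5) = 80 − 20.73 = 59.27 dB(A).
pump: 79 − 20·log₁₀(38.8/2.9) = 79 − 22.53 = 56.47 dB(A).
Σ 10^(L/10) = 1.289e+06 → L_total = 10·log₁₀(1.289e+06) = 61.10 dB(A).

61 dB(A)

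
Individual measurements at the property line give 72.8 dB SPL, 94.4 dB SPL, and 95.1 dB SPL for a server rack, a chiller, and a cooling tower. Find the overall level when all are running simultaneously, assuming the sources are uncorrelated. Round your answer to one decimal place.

97.8 dB SPL

For uncorrelated sources the intensities add, so convert each level to linear form, sum, and take 10·log₁₀ of the total.
Σ 10^(L/10) = 10^(72.8/10) + 10^(94.4/10) + 10^(95.1/10) = 6.009e+09.
L_total = 10·log₁₀(6.009e+09) = 97.79 dB SPL.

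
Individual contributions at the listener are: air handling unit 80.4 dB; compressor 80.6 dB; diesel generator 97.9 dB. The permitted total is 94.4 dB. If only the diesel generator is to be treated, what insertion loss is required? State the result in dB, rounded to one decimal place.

Everything except the diesel generator sums to 10^(80.4/10) + 10^(80.6/10) = 2.245e+08 in linear terms, 83.51 dB.
The limit corresponds to 10^(94.4/10) = 2.754e+09; subtracting the fixed part leaves 2.530e+09 for the diesel generator, i.e. 94.03 dB.
Required insertion loss = 97.9 − 94.03 = 3.87 dB.

3.9 dB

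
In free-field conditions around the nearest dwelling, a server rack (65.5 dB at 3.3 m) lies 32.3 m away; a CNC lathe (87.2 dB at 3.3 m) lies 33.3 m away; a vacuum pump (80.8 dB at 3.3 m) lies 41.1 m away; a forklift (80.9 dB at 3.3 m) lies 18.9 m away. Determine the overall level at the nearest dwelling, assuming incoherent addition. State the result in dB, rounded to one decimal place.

Propagate each source to the receiver with L = L_ref − 20·log₁₀(r/r_ref), then add intensities.
server rack: 65.5 − 20·log₁₀(32.3/3.3) = 65.5 − 19.81 = 45.69 dB.
CNC lathe: 87.2 − 20·log₁₀(33.3/3.3) = 87.2 − 20.08 = 67.12 dB.
vacuum pump: 80.8 − 20·log₁₀(41.1/3.3) = 80.8 − 21.91 = 58.89 dB.
forklift: 80.9 − 20·log₁₀(18.9/3.3) = 80.9 − 15.16 = 65.74 dB.
Σ 10^(L/10) = 9.717e+06 → L_total = 10·log₁₀(9.717e+06) = 69.88 dB.

69.9 dB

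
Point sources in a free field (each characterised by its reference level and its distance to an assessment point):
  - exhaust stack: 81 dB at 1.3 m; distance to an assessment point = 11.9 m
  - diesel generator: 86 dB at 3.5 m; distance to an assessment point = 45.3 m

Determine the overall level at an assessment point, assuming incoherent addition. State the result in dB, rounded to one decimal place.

65.9 dB

First find each source's level at the receiver (point-source: −20·log₁₀(r/r_ref)), then combine on an intensity basis.
exhaust stack: 81 − 20·log₁₀(11.9/1.3) = 81 − 19.23 = 61.77 dB.
diesel generator: 86 − 20·log₁₀(45.3/3.5) = 86 − 22.24 = 63.76 dB.
Σ 10^(L/10) = 3.879e+06 → L_total = 10·log₁₀(3.879e+06) = 65.89 dB.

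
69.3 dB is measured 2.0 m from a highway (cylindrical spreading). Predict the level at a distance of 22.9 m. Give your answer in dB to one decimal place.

Line-source attenuation: ΔL = 10·log₁₀(r₂/r₁) = 10·log₁₀(22.9/2.0) = 10.588 dB.
L₂ = 69.3 − 10·log₁₀(22.9/2.0) = 69.3 − 10.588 = 58.71 dB.

58.7 dB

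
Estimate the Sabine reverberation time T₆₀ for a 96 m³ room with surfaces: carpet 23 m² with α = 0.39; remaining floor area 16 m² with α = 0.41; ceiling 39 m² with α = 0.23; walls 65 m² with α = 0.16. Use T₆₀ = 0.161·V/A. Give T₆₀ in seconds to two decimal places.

0.44 s

Summing Sᵢαᵢ: 23·0.39 + 16·0.41 + 39·0.23 + 65·0.16 = 34.90 m².
T₆₀ = 0.161·V/A = 0.161·96/34.90 = 0.443 s.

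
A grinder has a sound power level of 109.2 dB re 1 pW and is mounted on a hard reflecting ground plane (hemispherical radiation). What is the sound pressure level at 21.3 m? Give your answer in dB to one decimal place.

The power spreads over a hemisphere of area 2π·r², so L_p = L_w − 10·log₁₀(2π·r²).
2π·r² = 2851 m², 10·log₁₀ of that is 34.549 dB.
L_p = 109.2 − 34.549 = 74.65 dB.

74.7 dB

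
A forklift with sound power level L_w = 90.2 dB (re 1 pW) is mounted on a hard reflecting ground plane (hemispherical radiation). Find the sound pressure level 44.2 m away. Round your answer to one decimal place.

49.3 dB

L_p = L_w − 10·log₁₀(2π·r²) with r = 44.2 m.
2π·r² = 1.228e+04 m², 10·log₁₀ of that is 40.890 dB.
L_p = 90.2 − 40.890 = 49.31 dB.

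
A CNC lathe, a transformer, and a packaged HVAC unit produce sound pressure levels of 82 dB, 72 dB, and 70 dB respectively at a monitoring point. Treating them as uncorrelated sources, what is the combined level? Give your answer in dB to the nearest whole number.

83 dB

Incoherent sources combine by intensity addition: L_total = 10·log₁₀(Σ 10^(L_i/10)).
Σ 10^(L/10) = 10^(82/10) + 10^(72/10) + 10^(70/10) = 1.843e+08.
L_total = 10·log₁₀(1.843e+08) = 82.66 dB.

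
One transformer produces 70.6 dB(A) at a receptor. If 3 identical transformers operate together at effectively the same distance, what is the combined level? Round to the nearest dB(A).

With 3 equal, uncorrelated contributions the intensity is 3× that of one unit, giving a rise of 10·log₁₀ 3.
L_total = 70.6 + 10·log₁₀(3) = 70.6 + 4.771 = 75.37 dB(A).

75 dB(A)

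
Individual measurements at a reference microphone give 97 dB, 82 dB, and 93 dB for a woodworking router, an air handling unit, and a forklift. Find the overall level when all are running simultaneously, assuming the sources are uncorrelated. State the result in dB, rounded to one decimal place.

98.6 dB

Incoherent sources combine by intensity addition: L_total = 10·log₁₀(Σ 10^(L_i/10)).
Σ 10^(L/10) = 10^(97/10) + 10^(82/10) + 10^(93/10) = 7.166e+09.
L_total = 10·log₁₀(7.166e+09) = 98.55 dB.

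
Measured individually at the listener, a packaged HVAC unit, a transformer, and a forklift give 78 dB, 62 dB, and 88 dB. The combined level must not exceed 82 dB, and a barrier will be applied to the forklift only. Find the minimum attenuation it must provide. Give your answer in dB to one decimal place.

8.3 dB

Everything except the forklift sums to 10^(78/10) + 10^(62/10) = 6.468e+07 in linear terms, 78.11 dB.
The limit corresponds to 10^(82/10) = 1.585e+08; subtracting the fixed part leaves 9.381e+07 for the forklift, i.e. 79.72 dB.
So the forklift must be reduced from 88 to 79.72 dB: IL = 8.28 dB.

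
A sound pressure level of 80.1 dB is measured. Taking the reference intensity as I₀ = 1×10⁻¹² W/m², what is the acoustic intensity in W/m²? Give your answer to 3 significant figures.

0.000102 W/m²

I/I₀ = 10^(80.1/10) = 1.023e+08, so I = 1.023e+08 × 10⁻¹² W/m².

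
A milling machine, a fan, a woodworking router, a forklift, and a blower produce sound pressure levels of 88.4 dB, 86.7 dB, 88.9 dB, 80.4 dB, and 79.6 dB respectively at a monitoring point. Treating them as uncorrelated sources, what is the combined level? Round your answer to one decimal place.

93.3 dB

For uncorrelated sources the intensities add, so convert each level to linear form, sum, and take 10·log₁₀ of the total.
Σ 10^(L/10) = 10^(88.4/10) + 10^(86.7/10) + 10^(88.9/10) + 10^(80.4/10) + 10^(79.6/10) = 2.137e+09.
L_total = 10·log₁₀(2.137e+09) = 93.30 dB.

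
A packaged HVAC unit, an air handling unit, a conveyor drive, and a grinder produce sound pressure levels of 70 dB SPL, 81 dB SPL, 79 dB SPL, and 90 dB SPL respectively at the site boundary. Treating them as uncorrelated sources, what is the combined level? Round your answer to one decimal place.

90.8 dB SPL

For uncorrelated sources the intensities add, so convert each level to linear form, sum, and take 10·log₁₀ of the total.
Σ 10^(L/10) = 10^(70/10) + 10^(81/10) + 10^(79/10) + 10^(90/10) = 1.215e+09.
L_total = 10·log₁₀(1.215e+09) = 90.85 dB SPL.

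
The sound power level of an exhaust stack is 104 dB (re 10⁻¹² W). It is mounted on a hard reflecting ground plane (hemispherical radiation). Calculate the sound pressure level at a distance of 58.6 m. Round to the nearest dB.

Free-field hemispherical radiation: L_p = L_w − 10·log₁₀(2π·r²), r = 58.6 m.
2π·r² = 2.158e+04 m², 10·log₁₀ of that is 43.340 dB.
L_p = 104 − 43.340 = 60.66 dB.

61 dB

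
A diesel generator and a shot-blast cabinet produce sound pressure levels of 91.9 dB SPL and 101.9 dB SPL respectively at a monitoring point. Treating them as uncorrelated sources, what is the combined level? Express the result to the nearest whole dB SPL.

For uncorrelated sources the intensities add, so convert each level to linear form, sum, and take 10·log₁₀ of the total.
Σ 10^(L/10) = 10^(91.9/10) + 10^(101.9/10) = 1.704e+10.
L_total = 10·log₁₀(1.704e+10) = 102.31 dB SPL.

102 dB SPL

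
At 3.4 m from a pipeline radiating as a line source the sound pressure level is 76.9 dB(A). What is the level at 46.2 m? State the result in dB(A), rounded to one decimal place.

Cylindrical spreading from a line source gives a 10·log₁₀(r₂/r₁) drop.
L₂ = 76.9 − 10·log₁₀(46.2/3.4) = 76.9 − 11.332 = 65.57 dB(A).

65.6 dB(A)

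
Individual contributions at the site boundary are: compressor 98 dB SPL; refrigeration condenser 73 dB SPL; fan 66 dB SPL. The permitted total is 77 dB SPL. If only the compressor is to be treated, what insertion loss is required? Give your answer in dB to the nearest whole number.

24 dB

Fixed contribution from the other sources: Σ 10^(L/10) = 10^(73/10) + 10^(66/10) = 2.393e+07 (73.79 dB SPL).
To meet 77 dB SPL overall, the treated compressor may contribute at most 10^(77/10) − 2.393e+07 = 2.619e+07, i.e. 74.18 dB SPL.
Required insertion loss = 98 − 74.18 = 23.82 dB.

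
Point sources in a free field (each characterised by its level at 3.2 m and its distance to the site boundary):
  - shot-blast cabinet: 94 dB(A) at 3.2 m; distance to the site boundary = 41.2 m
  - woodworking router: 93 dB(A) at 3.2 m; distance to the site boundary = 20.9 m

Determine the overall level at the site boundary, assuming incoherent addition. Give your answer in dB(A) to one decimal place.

77.9 dB(A)

First find each source's level at the receiver (point-source: −20·log₁₀(r/r_ref)), then combine on an intensity basis.
shot-blast cabinet: 94 − 20·log₁₀(41.2/3.2) = 94 − 22.19 = 71.81 dB(A).
woodworking router: 93 − 20·log₁₀(20.9/3.2) = 93 − 16.30 = 76.70 dB(A).
Σ 10^(L/10) = 6.193e+07 → L_total = 10·log₁₀(6.193e+07) = 77.92 dB(A).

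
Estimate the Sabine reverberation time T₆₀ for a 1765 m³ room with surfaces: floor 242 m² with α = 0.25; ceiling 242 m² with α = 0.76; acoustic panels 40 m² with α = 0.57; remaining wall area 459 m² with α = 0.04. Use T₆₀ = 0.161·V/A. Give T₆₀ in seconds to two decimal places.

Total absorption A = 242·0.25 + 242·0.76 + 40·0.57 + 459·0.04 = 285.58 m² sabins.
T₆₀ = 0.161 × 1765 / 285.58 = 0.995 s.

1.00 s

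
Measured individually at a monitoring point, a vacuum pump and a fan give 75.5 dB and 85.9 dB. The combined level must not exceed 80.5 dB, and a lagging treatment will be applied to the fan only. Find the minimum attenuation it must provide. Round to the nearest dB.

The untreated sources together contribute 10^(75.5/10) = 3.548e+07, i.e. 75.50 dB.
To meet 80.5 dB overall, the treated fan may contribute at most 10^(80.5/10) − 3.548e+07 = 7.672e+07, i.e. 78.85 dB.
Required insertion loss = 85.9 − 78.85 = 7.05 dB.

7 dB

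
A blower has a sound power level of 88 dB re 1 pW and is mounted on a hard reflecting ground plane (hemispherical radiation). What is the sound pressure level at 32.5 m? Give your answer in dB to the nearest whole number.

L_p = L_w − 10·log₁₀(2π·r²) with r = 32.5 m.
2π·r² = 6637 m², 10·log₁₀ of that is 38.219 dB.
L_p = 88 − 38.219 = 49.78 dB.

50 dB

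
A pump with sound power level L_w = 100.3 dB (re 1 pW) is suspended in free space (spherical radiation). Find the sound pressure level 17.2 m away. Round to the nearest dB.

65 dB

The power spreads over a sphere of area 4π·r², so L_p = L_w − 10·log₁₀(4π·r²).
4π·r² = 3718 m², 10·log₁₀ of that is 35.703 dB.
L_p = 100.3 − 35.703 = 64.60 dB.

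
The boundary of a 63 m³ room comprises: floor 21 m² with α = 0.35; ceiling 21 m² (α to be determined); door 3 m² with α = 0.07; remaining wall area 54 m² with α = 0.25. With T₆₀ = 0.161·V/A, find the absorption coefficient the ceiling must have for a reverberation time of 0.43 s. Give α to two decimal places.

0.12

A = 0.161·V/T₆₀ = 0.161·63/0.43 = 23.59 m² sabins.
Absorption from the other surfaces = 21·0.35 + 3·0.07 + 54·0.25 = 21.06 m², so the ceiling must supply 2.53 m² over 21 m².
α = 2.53/21 = 0.120.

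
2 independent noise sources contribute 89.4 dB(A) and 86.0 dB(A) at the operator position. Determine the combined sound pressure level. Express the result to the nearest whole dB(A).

91 dB(A)

Incoherent sources combine by intensity addition: L_total = 10·log₁₀(Σ 10^(L_i/10)).
Σ 10^(L/10) = 10^(89.4/10) + 10^(86.0/10) = 1.269e+09.
L_total = 10·log₁₀(1.269e+09) = 91.03 dB(A).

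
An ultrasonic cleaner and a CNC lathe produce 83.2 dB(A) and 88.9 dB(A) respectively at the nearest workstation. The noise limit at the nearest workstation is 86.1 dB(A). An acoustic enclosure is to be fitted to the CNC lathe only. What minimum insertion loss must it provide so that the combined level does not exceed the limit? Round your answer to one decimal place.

5.9 dB

Everything except the CNC lathe sums to 10^(83.2/10) = 2.089e+08 in linear terms, 83.20 dB(A).
The limit corresponds to 10^(86.1/10) = 4.074e+08; subtracting the fixed part leaves 1.985e+08 for the CNC lathe, i.e. 82.98 dB(A).
So the CNC lathe must be reduced from 88.9 to 82.98 dB(A): IL = 5.92 dB.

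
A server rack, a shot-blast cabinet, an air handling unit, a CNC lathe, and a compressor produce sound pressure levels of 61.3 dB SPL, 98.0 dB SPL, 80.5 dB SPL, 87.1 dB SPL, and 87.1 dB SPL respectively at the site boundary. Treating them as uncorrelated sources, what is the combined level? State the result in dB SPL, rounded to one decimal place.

98.7 dB SPL

Incoherent sources combine by intensity addition: L_total = 10·log₁₀(Σ 10^(L_i/10)).
Σ 10^(L/10) = 10^(61.3/10) + 10^(98.0/10) + 10^(80.5/10) + 10^(87.1/10) + 10^(87.1/10) = 7.449e+09.
L_total = 10·log₁₀(7.449e+09) = 98.72 dB SPL.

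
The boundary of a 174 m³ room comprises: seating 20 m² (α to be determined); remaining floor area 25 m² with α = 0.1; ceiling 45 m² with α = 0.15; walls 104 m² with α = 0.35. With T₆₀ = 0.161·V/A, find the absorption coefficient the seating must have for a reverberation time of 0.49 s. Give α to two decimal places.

0.58

Required total absorption A = 0.161·174/0.49 = 57.17 m².
Absorption from the other surfaces = 25·0.1 + 45·0.15 + 104·0.35 = 45.65 m², so the seating must supply 11.52 m² over 20 m².
α = 11.52/20 = 0.576.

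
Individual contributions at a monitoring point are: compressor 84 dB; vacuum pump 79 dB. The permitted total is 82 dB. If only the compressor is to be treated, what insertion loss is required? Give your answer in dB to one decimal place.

5.0 dB

The untreated sources together contribute 10^(79/10) = 7.943e+07, i.e. 79.00 dB.
To meet 82 dB overall, the treated compressor may contribute at most 10^(82/10) − 7.943e+07 = 7.906e+07, i.e. 78.98 dB.
So the compressor must be reduced from 84 to 78.98 dB: IL = 5.02 dB.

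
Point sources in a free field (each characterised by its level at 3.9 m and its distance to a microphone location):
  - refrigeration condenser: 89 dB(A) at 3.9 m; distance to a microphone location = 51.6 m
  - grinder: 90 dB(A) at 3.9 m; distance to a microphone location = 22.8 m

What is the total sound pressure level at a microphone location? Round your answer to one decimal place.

Apply inverse-square spreading to bring every level to the receiver, then sum 10^(L/10).
refrigeration condenser: 89 − 20·log₁₀(51.6/3.9) = 89 − 22.43 = 66.57 dB(A).
grinder: 90 − 20·log₁₀(22.8/3.9) = 90 − 15.34 = 74.66 dB(A).
Σ 10^(L/10) = 3.380e+07 → L_total = 10·log₁₀(3.380e+07) = 75.29 dB(A).

75.3 dB(A)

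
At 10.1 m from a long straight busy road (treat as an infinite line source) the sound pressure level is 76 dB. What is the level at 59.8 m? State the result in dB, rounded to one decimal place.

68.3 dB

Line-source attenuation: ΔL = 10·log₁₀(r₂/r₁) = 10·log₁₀(59.8/10.1) = 7.724 dB.
L₂ = 76 − 10·log₁₀(59.8/10.1) = 76 − 7.724 = 68.28 dB.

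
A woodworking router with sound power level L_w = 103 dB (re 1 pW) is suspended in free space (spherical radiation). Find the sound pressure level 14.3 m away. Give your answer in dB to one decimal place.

The power spreads over a sphere of area 4π·r², so L_p = L_w − 10·log₁₀(4π·r²).
4π·r² = 2570 m², 10·log₁₀ of that is 34.099 dB.
L_p = 103 − 34.099 = 68.90 dB.

68.9 dB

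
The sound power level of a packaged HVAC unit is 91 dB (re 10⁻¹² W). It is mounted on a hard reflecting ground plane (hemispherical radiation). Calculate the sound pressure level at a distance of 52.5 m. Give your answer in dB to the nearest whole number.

L_p = L_w − 10·log₁₀(2π·r²) with r = 52.5 m.
2π·r² = 1.732e+04 m², 10·log₁₀ of that is 42.385 dB.
L_p = 91 − 42.385 = 48.62 dB.

49 dB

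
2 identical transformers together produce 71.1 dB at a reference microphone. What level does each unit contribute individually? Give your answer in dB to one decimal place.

For N identical incoherent sources L_total = L₁ + 10·log₁₀ N, so L₁ = 71.1 − 10·log₁₀(2) = 71.1 − 3.010.

68.1 dB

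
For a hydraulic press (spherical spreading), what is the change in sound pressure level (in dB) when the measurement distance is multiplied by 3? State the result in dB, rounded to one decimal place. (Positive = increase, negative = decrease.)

With spherical spreading the level changes by −20·log₁₀(r₂/r₁).
ΔL = −20·log₁₀(3) = -9.54 dB.

-9.5 dB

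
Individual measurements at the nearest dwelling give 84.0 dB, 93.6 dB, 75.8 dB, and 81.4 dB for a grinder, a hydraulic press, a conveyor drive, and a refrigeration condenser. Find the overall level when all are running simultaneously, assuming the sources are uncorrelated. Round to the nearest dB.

94 dB

For uncorrelated sources the intensities add, so convert each level to linear form, sum, and take 10·log₁₀ of the total.
Σ 10^(L/10) = 10^(84.0/10) + 10^(93.6/10) + 10^(75.8/10) + 10^(81.4/10) = 2.718e+09.
L_total = 10·log₁₀(2.718e+09) = 94.34 dB.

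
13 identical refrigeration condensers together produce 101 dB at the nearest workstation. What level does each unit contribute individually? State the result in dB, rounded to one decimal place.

Dividing the total intensity by 13 lowers the level by 10·log₁₀ 13 = 11.139 dB: L₁ = 101 − 11.139.

89.9 dB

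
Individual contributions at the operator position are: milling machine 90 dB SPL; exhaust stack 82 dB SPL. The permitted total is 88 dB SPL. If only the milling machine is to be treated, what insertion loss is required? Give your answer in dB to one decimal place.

3.3 dB

Fixed contribution from the other source: Σ 10^(L/10) = 10^(82/10) = 1.585e+08 (82.00 dB SPL).
To meet 88 dB SPL overall, the treated milling machine may contribute at most 10^(88/10) − 1.585e+08 = 4.725e+08, i.e. 86.74 dB SPL.
Required insertion loss = 90 − 86.74 = 3.26 dB.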